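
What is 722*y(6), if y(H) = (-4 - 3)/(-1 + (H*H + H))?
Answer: -5054/41 ≈ -123.27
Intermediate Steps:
y(H) = -7/(-1 + H + H²) (y(H) = -7/(-1 + (H² + H)) = -7/(-1 + (H + H²)) = -7/(-1 + H + H²))
722*y(6) = 722*(-7/(-1 + 6 + 6²)) = 722*(-7/(-1 + 6 + 36)) = 722*(-7/41) = -5054/41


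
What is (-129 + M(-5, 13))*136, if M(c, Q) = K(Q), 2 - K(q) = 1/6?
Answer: -51884/3 ≈ -17295.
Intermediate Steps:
K(q) = 11/6 (K(q) = 2 - 1/6 = 2 - 1*⅙ = 2 - ⅙ = 11/6)
M(c, Q) = 11/6
(-129 + M(-5, 13))*136 = (-129 + 11/6)*136 = -763/6*136 = -51884/3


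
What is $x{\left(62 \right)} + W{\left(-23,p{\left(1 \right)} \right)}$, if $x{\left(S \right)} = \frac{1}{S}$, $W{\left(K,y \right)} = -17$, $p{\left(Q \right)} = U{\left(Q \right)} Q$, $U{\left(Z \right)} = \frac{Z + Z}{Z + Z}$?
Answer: $- \frac{1053}{62} \approx -16.984$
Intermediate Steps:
$U{\left(Z \right)} = 1$ ($U{\left(Z \right)} = \frac{2 Z}{2 Z} = 2 Z \frac{1}{2 Z} = 1$)
$p{\left(Q \right)} = Q$ ($p{\left(Q \right)} = 1 Q = Q$)
$x{\left(62 \right)} + W{\left(-23,p{\left(1 \right)} \right)} = \frac{1}{62} - 17 = - \frac{1053}{62}$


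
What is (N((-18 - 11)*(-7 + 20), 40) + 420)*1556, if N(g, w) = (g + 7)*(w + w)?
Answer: -45404080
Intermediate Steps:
N(g, w) = 2*w*(7 + g) (N(g, w) = (7 + g)*(2*w) = 2*w*(7 + g))
(N((-18 - 11)*(-7 + 20), 40) + 420)*1556 = (2*40*(7 + (-18 - 11)*(-7 + 20)) + 420)*1556 = (2*40*(7 - 29*13) + 420)*1556 = (2*40*(7 - 377) + 420)*1556 = (2*40*(-370) + 420)*1556 = (-29600 + 420)*1556 = -29180*1556 = -45404080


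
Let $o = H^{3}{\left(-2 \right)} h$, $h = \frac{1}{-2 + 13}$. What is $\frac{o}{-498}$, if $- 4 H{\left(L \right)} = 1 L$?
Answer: $- \frac{1}{43824} \approx -2.2819 \cdot 10^{-5}$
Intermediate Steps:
$H{\left(L \right)} = - \frac{L}{4}$ ($H{\left(L \right)} = - \frac{1 L}{4} = - \frac{L}{4}$)
$h = \frac{1}{11} \approx 0.090909$
$o = \frac{1}{88}$ ($o = \left(\left(- \frac{1}{4}\right) \left(-2\right)\right)^{3} \cdot \frac{1}{11} = \left(\frac{1}{2}\right)^{3} \cdot \frac{1}{11} = \frac{1}{8} \cdot \frac{1}{11} = \frac{1}{88} \approx 0.011364$)
$\frac{o}{-498} = \frac{1}{88 \left(-498\right)} = \frac{1}{88} \left(- \frac{1}{498}\right) = - \frac{1}{43824}$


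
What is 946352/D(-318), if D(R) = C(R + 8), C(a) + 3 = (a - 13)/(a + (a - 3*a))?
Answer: -293369120/1253 ≈ -2.3413e+5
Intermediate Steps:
C(a) = -3 - (-13 + a)/a (C(a) = -3 + (a - 13)/(a + (a - 3*a)) = -3 + (-13 + a)/(a - 2*a) = -3 + (-13 + a)/((-a)) = -3 + (-13 + a)*(-1/a) = -3 - (-13 + a)/a)
D(R) = -4 + 13/(8 + R) (D(R) = -4 + 13/(R + 8) = -4 + 13/(8 + R))
946352/D(-318) = 946352/(((-19 - 4*(-318))/(8 - 318))) = 946352/(((-19 + 1272)/(-310))) = 946352/((-1/310*1253)) = 946352/(-1253/310) = 946352*(-310/1253) = -293369120/1253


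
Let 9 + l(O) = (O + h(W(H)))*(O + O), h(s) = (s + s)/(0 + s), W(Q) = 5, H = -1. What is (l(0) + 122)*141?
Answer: 15933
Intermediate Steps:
h(s) = 2 (h(s) = (2*s)/s = 2)
l(O) = -9 + 2*O*(2 + O) (l(O) = -9 + (O + 2)*(O + O) = -9 + (2 + O)*(2*O) = -9 + 2*O*(2 + O))
(l(0) + 122)*141 = ((-9 + 2*0² + 4*0) + 122)*141 = ((-9 + 2*0 + 0) + 122)*141 = ((-9 + 0 + 0) + 122)*141 = (-9 + 122)*141 = 113*141 = 15933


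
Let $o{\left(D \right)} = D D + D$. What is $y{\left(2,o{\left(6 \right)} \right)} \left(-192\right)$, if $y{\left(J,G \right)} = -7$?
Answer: $1344$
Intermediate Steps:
$o{\left(D \right)} = D + D^{2}$ ($o{\left(D \right)} = D^{2} + D = D + D^{2}$)
$y{\left(2,o{\left(6 \right)} \right)} \left(-192\right) = \left(-7\right) \left(-192\right) = 1344$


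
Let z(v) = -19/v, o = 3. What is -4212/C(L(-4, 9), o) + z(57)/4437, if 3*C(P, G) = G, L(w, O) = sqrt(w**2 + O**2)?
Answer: -56065933/13311 ≈ -4212.0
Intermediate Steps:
L(w, O) = sqrt(O**2 + w**2)
C(P, G) = G/3
-4212/C(L(-4, 9), o) + z(57)/4437 = -4212/1 - 19/57/4437 = -4212/1 - 19*1/57*(1/4437) = -4212*1 - 1/3*1/4437 = -4212 - 1/13311 = -56065933/13311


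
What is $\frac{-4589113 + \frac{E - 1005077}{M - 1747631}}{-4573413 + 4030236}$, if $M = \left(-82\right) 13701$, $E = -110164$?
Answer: $\frac{13175860877528}{1559522546001} \approx 8.4487$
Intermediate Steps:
$M = -1123482$
$\frac{-4589113 + \frac{E - 1005077}{M - 1747631}}{-4573413 + 4030236} = \frac{-4589113 + \frac{-110164 - 1005077}{-1123482 - 1747631}}{-4573413 + 4030236} = \frac{-4589113 - \frac{1115241}{-2871113}}{-543177} = \left(-4589113 - - \frac{1115241}{2871113}\right) \left(- \frac{1}{543177}\right) = \left(-4589113 + \frac{1115241}{2871113}\right) \left(- \frac{1}{543177}\right) = \left(- \frac{13175860877528}{2871113}\right) \left(- \frac{1}{543177}\right) = \frac{13175860877528}{1559522546001}$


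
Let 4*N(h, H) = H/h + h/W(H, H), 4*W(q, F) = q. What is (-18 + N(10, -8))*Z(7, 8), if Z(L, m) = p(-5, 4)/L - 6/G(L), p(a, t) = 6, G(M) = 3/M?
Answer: 8947/35 ≈ 255.63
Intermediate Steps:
W(q, F) = q/4
Z(L, m) = -2*L + 6/L (Z(L, m) = 6/L - 6*L/3 = 6/L - 2*L = -2*L + 6/L)
N(h, H) = h/H + H/(4*h) (N(h, H) = (H/h + h/((H/4)))/4 = (H/h + h*(4/H))/4 = (H/h + 4*h/H)/4 = h/H + H/(4*h))
(-18 + N(10, -8))*Z(7, 8) = (-18 + (10/(-8) + (¼)*(-8)/10))*(-2*7 + 6/7) = (-18 + (10*(-⅛) + (¼)*(-8)*(⅒)))*(-14 + 6*(⅐)) = (-18 + (-5/4 - ⅕))*(-14 + 6/7) = (-18 - 29/20)*(-92/7) = -389/20*(-92/7) = 8947/35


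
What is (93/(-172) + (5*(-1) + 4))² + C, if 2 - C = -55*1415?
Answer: 2302504193/29584 ≈ 77829.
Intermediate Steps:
C = 77827 (C = 2 - (-55)*1415 = 2 - 1*(-77825) = 2 + 77825 = 77827)
(93/(-172) + (5*(-1) + 4))² + C = (93/(-172) + (5*(-1) + 4))² + 77827 = (93*(-1/172) + (-5 + 4))² + 77827 = (-93/172 - 1)² + 77827 = (-265/172)² + 77827 = 70225/29584 + 77827 = 2302504193/29584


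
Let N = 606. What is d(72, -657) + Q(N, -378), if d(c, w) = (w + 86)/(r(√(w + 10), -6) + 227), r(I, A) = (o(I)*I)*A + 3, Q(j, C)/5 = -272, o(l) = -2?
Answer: 3*(-5440*√647 + 104457*I)/(2*(-115*I + 6*√647)) ≈ -1360.9 + 1.1932*I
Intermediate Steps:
Q(j, C) = -1360 (Q(j, C) = 5*(-272) = -1360)
r(I, A) = 3 - 2*A*I (r(I, A) = (-2*I)*A + 3 = -2*A*I + 3 = 3 - 2*A*I)
d(c, w) = (86 + w)/(230 + 12*√(10 + w)) (d(c, w) = (w + 86)/((3 - 2*(-6)*√(w + 10)) + 227) = (86 + w)/((3 - 2*(-6)*√(10 + w)) + 227) = (86 + w)/((3 + 12*√(10 + w)) + 227) = (86 + w)/(230 + 12*√(10 + w)))
d(72, -657) + Q(N, -378) = (86 - 657)/(2*(115 + 6*√(10 - 657))) - 1360 = (½)*(-571)/(115 + 6*√(-647)) - 1360 = (½)*(-571)/(115 + 6*(I*√647)) - 1360 = (½)*(-571)/(115 + 6*I*√647) - 1360 = -571/(2*(115 + 6*I*√647)) - 1360 = -1360 - 571/(2*(115 + 6*I*√647))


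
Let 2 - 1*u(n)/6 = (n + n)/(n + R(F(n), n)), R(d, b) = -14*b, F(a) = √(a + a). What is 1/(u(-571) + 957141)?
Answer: 13/12443001 ≈ 1.0448e-6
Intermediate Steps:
F(a) = √2*√a (F(a) = √(2*a) = √2*√a)
u(n) = 168/13 (u(n) = 12 - 6*(n + n)/(n - 14*n) = 12 - 6*2*n/((-13*n)) = 12 - 6*2*n*(-1/(13*n)) = 12 - 6*(-2/13) = 12 + 12/13 = 168/13)
1/(u(-571) + 957141) = 1/(168/13 + 957141) = 1/(12443001/13) = 13/12443001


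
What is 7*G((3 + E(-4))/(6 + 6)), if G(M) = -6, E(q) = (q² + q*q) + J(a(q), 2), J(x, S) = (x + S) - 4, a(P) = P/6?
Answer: -42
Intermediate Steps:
a(P) = P/6 (a(P) = P*(⅙) = P/6)
J(x, S) = -4 + S + x (J(x, S) = (S + x) - 4 = -4 + S + x)
E(q) = -2 + 2*q² + q/6 (E(q) = (q² + q*q) + (-4 + 2 + q/6) = (q² + q²) + (-2 + q/6) = 2*q² + (-2 + q/6) = -2 + 2*q² + q/6)
7*G((3 + E(-4))/(6 + 6)) = 7*(-6) = -42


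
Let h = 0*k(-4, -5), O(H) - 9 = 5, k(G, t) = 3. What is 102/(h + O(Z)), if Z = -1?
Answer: 51/7 ≈ 7.2857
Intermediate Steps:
O(H) = 14 (O(H) = 9 + 5 = 14)
h = 0 (h = 0*3 = 0)
102/(h + O(Z)) = 102/(0 + 14) = 102/14 = (1/14)*102 = 51/7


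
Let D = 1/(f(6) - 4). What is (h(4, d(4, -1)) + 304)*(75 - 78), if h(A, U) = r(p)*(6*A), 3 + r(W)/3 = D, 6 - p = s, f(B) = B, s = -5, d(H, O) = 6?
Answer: -372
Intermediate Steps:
D = 1/2 (D = 1/(6 - 4) = 1/2 ≈ 0.50000)
p = 11 (p = 6 - 1*(-5) = 6 + 5 = 11)
r(W) = -15/2 (r(W) = -9 + 3*(1/2) = -9 + 3/2 = -15/2)
h(A, U) = -45*A
(h(4, d(4, -1)) + 304)*(75 - 78) = (-45*4 + 304)*(75 - 78) = (-180 + 304)*(-3) = 124*(-3) = -372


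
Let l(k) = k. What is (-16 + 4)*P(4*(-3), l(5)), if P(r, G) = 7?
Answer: -84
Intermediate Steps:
(-16 + 4)*P(4*(-3), l(5)) = (-16 + 4)*7 = -12*7 = -84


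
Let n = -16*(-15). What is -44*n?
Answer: -10560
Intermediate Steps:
n = 240
-44*n = -44*240 = -10560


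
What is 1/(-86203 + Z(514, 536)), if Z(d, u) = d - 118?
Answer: -1/85807 ≈ -1.1654e-5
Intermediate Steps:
Z(d, u) = -118 + d
1/(-86203 + Z(514, 536)) = 1/(-86203 + (-118 + 514)) = 1/(-86203 + 396) = 1/(-85807) = -1/85807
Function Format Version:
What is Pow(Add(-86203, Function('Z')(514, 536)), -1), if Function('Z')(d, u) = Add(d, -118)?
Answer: Rational(-1, 85807) ≈ -1.1654e-5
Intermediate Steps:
Function('Z')(d, u) = Add(-118, d)
Pow(Add(-86203, Function('Z')(514, 536)), -1) = Pow(Add(-86203, Add(-118, 514)), -1) = Pow(Add(-86203, 396), -1) = Pow(-85807, -1) = Rational(-1, 85807)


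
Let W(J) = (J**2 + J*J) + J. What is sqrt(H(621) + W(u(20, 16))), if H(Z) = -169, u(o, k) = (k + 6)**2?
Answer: sqrt(468827) ≈ 684.71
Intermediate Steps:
u(o, k) = (6 + k)**2
W(J) = J + 2*J**2 (W(J) = (J**2 + J**2) + J = 2*J**2 + J = J + 2*J**2)
sqrt(H(621) + W(u(20, 16))) = sqrt(-169 + (6 + 16)**2*(1 + 2*(6 + 16)**2)) = sqrt(-169 + 22**2*(1 + 2*22**2)) = sqrt(-169 + 484*(1 + 2*484)) = sqrt(-169 + 484*(1 + 968)) = sqrt(-169 + 484*969) = sqrt(-169 + 468996) = sqrt(468827)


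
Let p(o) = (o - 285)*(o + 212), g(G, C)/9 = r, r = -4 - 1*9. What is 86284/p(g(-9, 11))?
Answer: -43142/19095 ≈ -2.2593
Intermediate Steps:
r = -13 (r = -4 - 9 = -13)
g(G, C) = -117 (g(G, C) = 9*(-13) = -117)
p(o) = (-285 + o)*(212 + o)
86284/p(g(-9, 11)) = 86284/(-60420 + (-117)**2 - 73*(-117)) = 86284/(-60420 + 13689 + 8541) = 86284/(-38190) = 86284*(-1/38190) = -43142/19095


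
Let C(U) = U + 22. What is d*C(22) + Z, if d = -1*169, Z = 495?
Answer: -6941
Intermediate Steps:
d = -169
C(U) = 22 + U
d*C(22) + Z = -169*(22 + 22) + 495 = -169*44 + 495 = -7436 + 495 = -6941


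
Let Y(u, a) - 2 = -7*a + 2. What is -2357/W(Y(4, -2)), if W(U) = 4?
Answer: -2357/4 ≈ -589.25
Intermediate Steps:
Y(u, a) = 4 - 7*a (Y(u, a) = 2 + (-7*a + 2) = 2 + (2 - 7*a) = 4 - 7*a)
-2357/W(Y(4, -2)) = -2357/4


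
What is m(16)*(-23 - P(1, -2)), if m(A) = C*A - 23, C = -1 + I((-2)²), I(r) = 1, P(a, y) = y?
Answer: 483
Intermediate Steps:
C = 0 (C = -1 + 1 = 0)
m(A) = -23 (m(A) = 0*A - 23 = 0 - 23 = -23)
m(16)*(-23 - P(1, -2)) = -23*(-23 - 1*(-2)) = -23*(-23 + 2) = -23*(-21) = 483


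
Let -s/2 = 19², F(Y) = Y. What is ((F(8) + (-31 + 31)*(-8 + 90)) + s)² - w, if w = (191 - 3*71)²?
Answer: 509312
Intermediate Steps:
s = -722 (s = -2*19² = -2*361 = -722)
w = 484 (w = (191 - 213)² = (-22)² = 484)
((F(8) + (-31 + 31)*(-8 + 90)) + s)² - w = ((8 + (-31 + 31)*(-8 + 90)) - 722)² - 1*484 = ((8 + 0*82) - 722)² - 484 = ((8 + 0) - 722)² - 484 = (8 - 722)² - 484 = (-714)² - 484 = 509796 - 484 = 509312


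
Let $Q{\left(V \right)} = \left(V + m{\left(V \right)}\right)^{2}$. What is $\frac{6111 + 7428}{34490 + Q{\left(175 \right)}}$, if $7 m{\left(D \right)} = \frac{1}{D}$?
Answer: $\frac{6772320625}{32571208542} \approx 0.20792$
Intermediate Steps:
$m{\left(D \right)} = \frac{1}{7 D}$
$Q{\left(V \right)} = \left(V + \frac{1}{7 V}\right)^{2}$
$\frac{6111 + 7428}{34490 + Q{\left(175 \right)}} = \frac{6111 + 7428}{34490 + \left(175 + \frac{1}{7 \cdot 175}\right)^{2}} = \frac{13539}{34490 + \left(175 + \frac{1}{7} \cdot \frac{1}{175}\right)^{2}} = \frac{13539}{34490 + \left(175 + \frac{1}{1225}\right)^{2}} = \frac{13539}{34490 + \left(\frac{214376}{1225}\right)^{2}} = \frac{13539}{34490 + \frac{45957069376}{1500625}} = \frac{13539}{\frac{97713625626}{1500625}} = 13539 \cdot \frac{1500625}{97713625626} = \frac{6772320625}{32571208542}$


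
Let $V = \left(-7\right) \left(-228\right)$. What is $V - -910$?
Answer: $2506$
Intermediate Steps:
$V = 1596$
$V - -910 = 1596 - -910 = 1596 + 910 = 2506$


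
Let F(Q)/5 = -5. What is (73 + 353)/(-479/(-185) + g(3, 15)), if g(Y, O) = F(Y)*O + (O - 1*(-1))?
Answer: -39405/32968 ≈ -1.1952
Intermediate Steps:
F(Q) = -25 (F(Q) = 5*(-5) = -25)
g(Y, O) = 1 - 24*O (g(Y, O) = -25*O + (O - 1*(-1)) = -25*O + (O + 1) = -25*O + (1 + O) = 1 - 24*O)
(73 + 353)/(-479/(-185) + g(3, 15)) = (73 + 353)/(-479/(-185) + (1 - 24*15)) = 426/(-479*(-1/185) + (1 - 360)) = 426/(479/185 - 359) = 426/(-65936/185) = 426*(-185/65936) = -39405/32968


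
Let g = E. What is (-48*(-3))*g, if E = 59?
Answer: 8496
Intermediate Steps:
g = 59
(-48*(-3))*g = -48*(-3)*59 = 144*59 = 8496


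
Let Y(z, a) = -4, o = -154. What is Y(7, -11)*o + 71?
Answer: 687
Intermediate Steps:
Y(7, -11)*o + 71 = -4*(-154) + 71 = 616 + 71 = 687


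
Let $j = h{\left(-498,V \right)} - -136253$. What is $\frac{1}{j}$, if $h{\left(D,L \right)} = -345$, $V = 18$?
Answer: $\frac{1}{135908} \approx 7.3579 \cdot 10^{-6}$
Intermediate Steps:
$j = 135908$ ($j = -345 - -136253 = -345 + 136253 = 135908$)
$\frac{1}{j} = \frac{1}{135908}$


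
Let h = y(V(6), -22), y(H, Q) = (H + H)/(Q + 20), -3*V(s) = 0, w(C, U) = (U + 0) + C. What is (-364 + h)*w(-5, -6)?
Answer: 4004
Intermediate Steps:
w(C, U) = C + U (w(C, U) = U + C = C + U)
V(s) = 0 (V(s) = -1/3*0 = 0)
y(H, Q) = 2*H/(20 + Q) (y(H, Q) = (2*H)/(20 + Q) = 2*H/(20 + Q))
h = 0 (h = 2*0/(20 - 22) = 2*0/(-2) = 2*0*(-1/2) = 0)
(-364 + h)*w(-5, -6) = (-364 + 0)*(-5 - 6) = -364*(-11) = 4004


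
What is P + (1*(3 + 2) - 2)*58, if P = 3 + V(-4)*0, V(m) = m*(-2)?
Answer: 177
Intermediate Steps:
V(m) = -2*m
P = 3 (P = 3 - 2*(-4)*0 = 3 + 8*0 = 3 + 0 = 3)
P + (1*(3 + 2) - 2)*58 = 3 + (1*(3 + 2) - 2)*58 = 3 + (1*5 - 2)*58 = 3 + (5 - 2)*58 = 3 + 3*58 = 3 + 174 = 177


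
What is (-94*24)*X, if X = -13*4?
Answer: 117312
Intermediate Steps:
X = -52
(-94*24)*X = -94*24*(-52) = -2256*(-52) = 117312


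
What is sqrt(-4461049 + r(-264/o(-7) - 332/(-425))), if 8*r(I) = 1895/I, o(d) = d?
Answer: I*sqrt(234039629766790146)/229048 ≈ 2112.1*I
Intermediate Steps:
r(I) = 1895/(8*I) (r(I) = (1895/I)/8 = 1895/(8*I))
sqrt(-4461049 + r(-264/o(-7) - 332/(-425))) = sqrt(-4461049 + 1895/(8*(-264/(-7) - 332/(-425)))) = sqrt(-4461049 + 1895/(8*(-264*(-1/7) - 332*(-1/425)))) = sqrt(-4461049 + 1895/(8*(264/7 + 332/425))) = sqrt(-4461049 + 1895/(8*(114524/2975))) = sqrt(-4461049 + (1895/8)*(2975/114524)) = sqrt(-4461049 + 5637625/916192) = sqrt(-4087171767783/916192) = I*sqrt(234039629766790146)/229048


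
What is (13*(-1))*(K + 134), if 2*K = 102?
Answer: -2405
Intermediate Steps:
K = 51 (K = (½)*102 = 51)
(13*(-1))*(K + 134) = (13*(-1))*(51 + 134) = -13*185 = -2405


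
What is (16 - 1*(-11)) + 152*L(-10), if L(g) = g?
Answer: -1493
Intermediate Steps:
(16 - 1*(-11)) + 152*L(-10) = (16 - 1*(-11)) + 152*(-10) = (16 + 11) - 1520 = 27 - 1520 = -1493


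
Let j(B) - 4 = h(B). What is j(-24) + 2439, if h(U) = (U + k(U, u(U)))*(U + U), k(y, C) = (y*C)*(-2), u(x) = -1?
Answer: 5899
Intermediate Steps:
k(y, C) = -2*C*y (k(y, C) = (C*y)*(-2) = -2*C*y)
h(U) = 6*U² (h(U) = (U - 2*(-1)*U)*(U + U) = (U + 2*U)*(2*U) = (3*U)*(2*U) = 6*U²)
j(B) = 4 + 6*B²
j(-24) + 2439 = (4 + 6*(-24)²) + 2439 = (4 + 6*576) + 2439 = (4 + 3456) + 2439 = 3460 + 2439 = 5899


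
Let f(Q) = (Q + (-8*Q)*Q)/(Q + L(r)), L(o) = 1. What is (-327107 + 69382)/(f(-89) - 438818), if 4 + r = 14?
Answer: 1744600/2965579 ≈ 0.58828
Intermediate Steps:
r = 10 (r = -4 + 14 = 10)
f(Q) = (Q - 8*Q²)/(1 + Q) (f(Q) = (Q + (-8*Q)*Q)/(Q + 1) = (Q - 8*Q²)/(1 + Q))
(-327107 + 69382)/(f(-89) - 438818) = (-327107 + 69382)/(-89*(1 - 8*(-89))/(1 - 89) - 438818) = -257725/(-89*(1 + 712)/(-88) - 438818) = -257725/(-89*(-1/88)*713 - 438818) = -257725/(63457/88 - 438818) = -257725/(-38552527/88) = -257725*(-88/38552527) = 1744600/2965579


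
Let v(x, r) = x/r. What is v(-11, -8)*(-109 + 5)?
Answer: -143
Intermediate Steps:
v(-11, -8)*(-109 + 5) = (-11/(-8))*(-109 + 5) = -11*(-⅛)*(-104) = (11/8)*(-104) = -143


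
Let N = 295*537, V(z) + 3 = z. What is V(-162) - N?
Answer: -158580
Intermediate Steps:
V(z) = -3 + z
N = 158415
V(-162) - N = (-3 - 162) - 1*158415 = -165 - 158415 = -158580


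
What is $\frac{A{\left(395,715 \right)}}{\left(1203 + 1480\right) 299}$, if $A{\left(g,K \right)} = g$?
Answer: $\frac{395}{802217} \approx 0.00049239$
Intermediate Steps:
$\frac{A{\left(395,715 \right)}}{\left(1203 + 1480\right) 299} = \frac{395}{\left(1203 + 1480\right) 299} = \frac{395}{2683 \cdot 299} = \frac{395}{802217}$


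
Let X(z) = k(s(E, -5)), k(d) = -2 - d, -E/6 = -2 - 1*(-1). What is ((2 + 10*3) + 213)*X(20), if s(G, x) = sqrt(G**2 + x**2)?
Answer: -490 - 245*sqrt(61) ≈ -2403.5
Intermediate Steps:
E = 6 (E = -6*(-2 - 1*(-1)) = -6*(-2 + 1) = -6*(-1) = 6)
X(z) = -2 - sqrt(61) (X(z) = -2 - sqrt(6**2 + (-5)**2) = -2 - sqrt(36 + 25) = -2 - sqrt(61))
((2 + 10*3) + 213)*X(20) = ((2 + 10*3) + 213)*(-2 - sqrt(61)) = ((2 + 30) + 213)*(-2 - sqrt(61)) = (32 + 213)*(-2 - sqrt(61)) = 245*(-2 - sqrt(61)) = -490 - 245*sqrt(61)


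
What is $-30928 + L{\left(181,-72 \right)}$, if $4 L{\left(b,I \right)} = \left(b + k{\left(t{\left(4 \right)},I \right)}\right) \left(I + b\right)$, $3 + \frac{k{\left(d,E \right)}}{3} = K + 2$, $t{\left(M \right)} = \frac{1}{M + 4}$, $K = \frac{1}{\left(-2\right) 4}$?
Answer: $- \frac{834807}{32} \approx -26088.0$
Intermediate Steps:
$K = - \frac{1}{8}$ ($K = \frac{1}{-8} = - \frac{1}{8} \approx -0.125$)
$t{\left(M \right)} = \frac{1}{4 + M}$
$k{\left(d,E \right)} = - \frac{27}{8}$ ($k{\left(d,E \right)} = -9 + 3 \left(- \frac{1}{8} + 2\right) = -9 + 3 \cdot \frac{15}{8} = -9 + \frac{45}{8} = - \frac{27}{8}$)
$L{\left(b,I \right)} = \frac{\left(- \frac{27}{8} + b\right) \left(I + b\right)}{4}$ ($L{\left(b,I \right)} = \frac{\left(b - \frac{27}{8}\right) \left(I + b\right)}{4} = \frac{\left(- \frac{27}{8} + b\right) \left(I + b\right)}{4}$)
$-30928 + L{\left(181,-72 \right)} = -30928 + \left(\left(- \frac{27}{32}\right) \left(-72\right) - \frac{4887}{32} + \frac{181^{2}}{4} + \frac{1}{4} \left(-72\right) 181\right) = -30928 + \left(\frac{243}{4} - \frac{4887}{32} + \frac{1}{4} \cdot 32761 - 3258\right) = -30928 + \left(\frac{243}{4} - \frac{4887}{32} + \frac{32761}{4} - 3258\right) = -30928 + \frac{154889}{32} = - \frac{834807}{32}$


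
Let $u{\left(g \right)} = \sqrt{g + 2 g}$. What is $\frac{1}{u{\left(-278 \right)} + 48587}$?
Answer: $\frac{48587}{2360697403} - \frac{i \sqrt{834}}{2360697403} \approx 2.0582 \cdot 10^{-5} - 1.2233 \cdot 10^{-8} i$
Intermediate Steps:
$u{\left(g \right)} = \sqrt{3} \sqrt{g}$ ($u{\left(g \right)} = \sqrt{3 g} = \sqrt{3} \sqrt{g}$)
$\frac{1}{u{\left(-278 \right)} + 48587} = \frac{1}{\sqrt{3} \sqrt{-278} + 48587} = \frac{1}{\sqrt{3} i \sqrt{278} + 48587} = \frac{1}{i \sqrt{834} + 48587} = \frac{1}{48587 + i \sqrt{834}}$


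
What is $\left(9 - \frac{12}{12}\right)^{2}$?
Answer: $64$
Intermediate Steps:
$\left(9 - \frac{12}{12}\right)^{2} = \left(9 - 1\right)^{2} = 8^{2} = 64$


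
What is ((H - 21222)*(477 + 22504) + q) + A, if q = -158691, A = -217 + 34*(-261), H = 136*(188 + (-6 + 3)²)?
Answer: 127836388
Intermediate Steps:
H = 26792 (H = 136*(188 + (-3)²) = 136*(188 + 9) = 136*197 = 26792)
A = -9091 (A = -217 - 8874 = -9091)
((H - 21222)*(477 + 22504) + q) + A = ((26792 - 21222)*(477 + 22504) - 158691) - 9091 = (5570*22981 - 158691) - 9091 = (128004170 - 158691) - 9091 = 127845479 - 9091 = 127836388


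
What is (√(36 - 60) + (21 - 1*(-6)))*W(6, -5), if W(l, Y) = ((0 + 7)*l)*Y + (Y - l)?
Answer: -5967 - 442*I*√6 ≈ -5967.0 - 1082.7*I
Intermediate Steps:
W(l, Y) = Y - l + 7*Y*l (W(l, Y) = (7*l)*Y + (Y - l) = 7*Y*l + (Y - l) = Y - l + 7*Y*l)
(√(36 - 60) + (21 - 1*(-6)))*W(6, -5) = (√(36 - 60) + (21 - 1*(-6)))*(-5 - 1*6 + 7*(-5)*6) = (√(-24) + (21 + 6))*(-5 - 6 - 210) = (2*I*√6 + 27)*(-221) = (27 + 2*I*√6)*(-221) = -5967 - 442*I*√6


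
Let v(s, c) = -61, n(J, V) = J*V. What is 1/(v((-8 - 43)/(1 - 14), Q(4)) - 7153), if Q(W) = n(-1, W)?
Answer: -1/7214 ≈ -0.00013862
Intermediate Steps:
Q(W) = -W
1/(v((-8 - 43)/(1 - 14), Q(4)) - 7153) = 1/(-61 - 7153) = 1/(-7214) = -1/7214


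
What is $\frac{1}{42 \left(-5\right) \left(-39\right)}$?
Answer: $\frac{1}{8190} \approx 0.0001221$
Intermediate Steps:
$\frac{1}{42 \left(-5\right) \left(-39\right)} = \frac{1}{\left(-210\right) \left(-39\right)} = \frac{1}{8190}$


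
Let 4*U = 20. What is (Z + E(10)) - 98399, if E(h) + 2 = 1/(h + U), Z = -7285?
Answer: -1585289/15 ≈ -1.0569e+5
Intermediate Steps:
U = 5 (U = (¼)*20 = 5)
E(h) = -2 + 1/(5 + h) (E(h) = -2 + 1/(h + 5) = -2 + 1/(5 + h))
(Z + E(10)) - 98399 = (-7285 + (-9 - 2*10)/(5 + 10)) - 98399 = (-7285 + (-9 - 20)/15) - 98399 = (-7285 + (1/15)*(-29)) - 98399 = (-7285 - 29/15) - 98399 = -109304/15 - 98399 = -1585289/15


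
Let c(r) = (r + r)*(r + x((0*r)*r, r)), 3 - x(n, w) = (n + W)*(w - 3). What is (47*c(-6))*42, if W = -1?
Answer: 284256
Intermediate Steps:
x(n, w) = 3 - (-1 + n)*(-3 + w) (x(n, w) = 3 - (n - 1)*(w - 3) = 3 - (-1 + n)*(-3 + w))
c(r) = 4*r**2 (c(r) = (r + r)*(r + (r + 3*((0*r)*r) - (0*r)*r*r)) = (2*r)*(r + (r + 3*(0*r) - 0*r*r)) = (2*r)*(r + (r + 3*0 - 1*0*r)) = (2*r)*(r + (r + 0 + 0)) = (2*r)*(r + r) = (2*r)*(2*r) = 4*r**2)
(47*c(-6))*42 = (47*(4*(-6)**2))*42 = (47*(4*36))*42 = (47*144)*42 = 6768*42 = 284256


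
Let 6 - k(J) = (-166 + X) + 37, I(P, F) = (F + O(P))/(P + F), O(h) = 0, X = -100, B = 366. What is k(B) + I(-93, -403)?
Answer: 3773/16 ≈ 235.81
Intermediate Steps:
I(P, F) = F/(F + P) (I(P, F) = (F + 0)/(P + F) = F/(F + P))
k(J) = 235 (k(J) = 6 - ((-166 - 100) + 37) = 6 - (-266 + 37) = 6 - 1*(-229) = 6 + 229 = 235)
k(B) + I(-93, -403) = 235 - 403/(-403 - 93) = 235 - 403/(-496) = 235 - 403*(-1/496) = 235 + 13/16 = 3773/16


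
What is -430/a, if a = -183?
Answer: 430/183 ≈ 2.3497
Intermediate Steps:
-430/a = -430/(-183) = -430*(-1/183) = 430/183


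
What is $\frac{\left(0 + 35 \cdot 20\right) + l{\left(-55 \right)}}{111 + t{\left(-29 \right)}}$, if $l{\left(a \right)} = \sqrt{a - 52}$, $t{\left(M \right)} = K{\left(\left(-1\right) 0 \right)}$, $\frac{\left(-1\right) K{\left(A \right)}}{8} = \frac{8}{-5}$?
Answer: $\frac{3500}{619} + \frac{5 i \sqrt{107}}{619} \approx 5.6543 + 0.083555 i$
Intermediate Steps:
$K{\left(A \right)} = \frac{64}{5}$ ($K{\left(A \right)} = - 8 \frac{8}{-5} = - 8 \cdot 8 \left(- \frac{1}{5}\right) = \left(-8\right) \left(- \frac{8}{5}\right) = \frac{64}{5}$)
$t{\left(M \right)} = \frac{64}{5}$
$l{\left(a \right)} = \sqrt{-52 + a}$
$\frac{\left(0 + 35 \cdot 20\right) + l{\left(-55 \right)}}{111 + t{\left(-29 \right)}} = \frac{\left(0 + 35 \cdot 20\right) + \sqrt{-52 - 55}}{111 + \frac{64}{5}} = \frac{\left(0 + 700\right) + \sqrt{-107}}{\frac{619}{5}} = \left(700 + i \sqrt{107}\right) \frac{5}{619} = \frac{3500}{619} + \frac{5 i \sqrt{107}}{619}$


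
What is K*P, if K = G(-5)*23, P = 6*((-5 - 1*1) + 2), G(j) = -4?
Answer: 2208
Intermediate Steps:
P = -24 (P = 6*((-5 - 1) + 2) = 6*(-6 + 2) = 6*(-4) = -24)
K = -92 (K = -4*23 = -92)
K*P = -92*(-24) = 2208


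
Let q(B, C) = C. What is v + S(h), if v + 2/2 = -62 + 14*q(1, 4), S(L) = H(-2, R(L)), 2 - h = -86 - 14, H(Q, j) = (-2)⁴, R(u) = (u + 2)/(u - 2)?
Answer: 9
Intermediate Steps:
R(u) = (2 + u)/(-2 + u)
H(Q, j) = 16
h = 102 (h = 2 - (-86 - 14) = 2 - 1*(-100) = 2 + 100 = 102)
S(L) = 16
v = -7 (v = -1 + (-62 + 14*4) = -1 + (-62 + 56) = -1 - 6 = -7)
v + S(h) = -7 + 16 = 9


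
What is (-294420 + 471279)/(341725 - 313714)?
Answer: 58953/9337 ≈ 6.3139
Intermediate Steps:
(-294420 + 471279)/(341725 - 313714) = 176859/28011 = 176859*(1/28011) = 58953/9337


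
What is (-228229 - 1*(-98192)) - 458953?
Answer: -588990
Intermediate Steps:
(-228229 - 1*(-98192)) - 458953 = (-228229 + 98192) - 458953 = -130037 - 458953 = -588990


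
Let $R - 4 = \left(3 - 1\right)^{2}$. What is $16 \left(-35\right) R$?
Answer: $-4480$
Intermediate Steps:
$R = 8$ ($R = 4 + \left(3 - 1\right)^{2} = 4 + 2^{2} = 4 + 4 = 8$)
$16 \left(-35\right) R = 16 \left(-35\right) 8 = \left(-560\right) 8 = -4480$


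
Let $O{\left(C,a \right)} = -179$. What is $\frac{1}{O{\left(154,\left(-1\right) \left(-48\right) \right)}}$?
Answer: $- \frac{1}{179} \approx -0.0055866$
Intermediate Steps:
$\frac{1}{O{\left(154,\left(-1\right) \left(-48\right) \right)}} = \frac{1}{-179} = - \frac{1}{179}$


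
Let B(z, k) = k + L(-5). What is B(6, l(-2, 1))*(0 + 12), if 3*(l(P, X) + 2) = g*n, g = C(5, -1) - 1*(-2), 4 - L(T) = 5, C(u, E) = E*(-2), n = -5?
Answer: -116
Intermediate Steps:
C(u, E) = -2*E
L(T) = -1 (L(T) = 4 - 1*5 = 4 - 5 = -1)
g = 4 (g = -2*(-1) - 1*(-2) = 2 + 2 = 4)
l(P, X) = -26/3 (l(P, X) = -2 + (4*(-5))/3 = -2 + (⅓)*(-20) = -2 - 20/3 = -26/3)
B(z, k) = -1 + k (B(z, k) = k - 1 = -1 + k)
B(6, l(-2, 1))*(0 + 12) = (-1 - 26/3)*(0 + 12) = -29/3*12 = -116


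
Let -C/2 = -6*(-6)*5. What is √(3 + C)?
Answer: I*√357 ≈ 18.894*I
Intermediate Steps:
C = -360 (C = -2*(-6*(-6))*5 = -72*5 = -2*180 = -360)
√(3 + C) = √(3 - 360) = √(-357) = I*√357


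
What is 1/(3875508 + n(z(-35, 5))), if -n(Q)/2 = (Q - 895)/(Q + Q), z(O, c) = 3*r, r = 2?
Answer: 6/23253937 ≈ 2.5802e-7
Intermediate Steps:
z(O, c) = 6 (z(O, c) = 3*2 = 6)
n(Q) = -(-895 + Q)/Q (n(Q) = -2*(Q - 895)/(Q + Q) = -2*(-895 + Q)/(2*Q) = -2*(-895 + Q)*1/(2*Q) = -(-895 + Q)/Q)
1/(3875508 + n(z(-35, 5))) = 1/(3875508 + (895 - 1*6)/6) = 1/(3875508 + (895 - 6)/6) = 1/(3875508 + (⅙)*889) = 1/(3875508 + 889/6) = 1/(23253937/6) = 6/23253937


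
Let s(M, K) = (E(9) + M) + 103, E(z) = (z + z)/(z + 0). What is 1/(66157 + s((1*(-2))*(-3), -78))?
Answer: 1/66268 ≈ 1.5090e-5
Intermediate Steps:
E(z) = 2 (E(z) = (2*z)/z = 2)
s(M, K) = 105 + M (s(M, K) = (2 + M) + 103 = 105 + M)
1/(66157 + s((1*(-2))*(-3), -78)) = 1/(66157 + (105 + (1*(-2))*(-3))) = 1/(66157 + (105 - 2*(-3))) = 1/(66157 + (105 + 6)) = 1/(66157 + 111) = 1/66268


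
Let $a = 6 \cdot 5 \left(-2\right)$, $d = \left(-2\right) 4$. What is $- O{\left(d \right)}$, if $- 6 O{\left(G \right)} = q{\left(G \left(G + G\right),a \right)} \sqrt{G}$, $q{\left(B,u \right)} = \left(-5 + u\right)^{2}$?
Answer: $\frac{4225 i \sqrt{2}}{3} \approx 1991.7 i$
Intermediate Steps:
$d = -8$
$a = -60$ ($a = 30 \left(-2\right) = -60$)
$O{\left(G \right)} = - \frac{4225 \sqrt{G}}{6}$ ($O{\left(G \right)} = - \frac{\left(-5 - 60\right)^{2} \sqrt{G}}{6} = - \frac{\left(-65\right)^{2} \sqrt{G}}{6} = - \frac{4225 \sqrt{G}}{6}$)
$- O{\left(d \right)} = - \frac{\left(-4225\right) \sqrt{-8}}{6} = - \frac{\left(-4225\right) 2 i \sqrt{2}}{6} = - \frac{\left(-4225\right) i \sqrt{2}}{3} = \frac{4225 i \sqrt{2}}{3}$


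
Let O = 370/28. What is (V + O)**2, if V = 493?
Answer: 50225569/196 ≈ 2.5625e+5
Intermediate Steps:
O = 185/14 (O = 370*(1/28) = 185/14 ≈ 13.214)
(V + O)**2 = (493 + 185/14)**2 = (7087/14)**2 = 50225569/196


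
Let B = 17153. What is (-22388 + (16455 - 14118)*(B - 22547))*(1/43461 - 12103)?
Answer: 6642522428104012/43461 ≈ 1.5284e+11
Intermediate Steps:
(-22388 + (16455 - 14118)*(B - 22547))*(1/43461 - 12103) = (-22388 + (16455 - 14118)*(17153 - 22547))*(1/43461 - 12103) = (-22388 + 2337*(-5394))*(1/43461 - 12103) = (-22388 - 12605778)*(-526008482/43461) = -12628166*(-526008482/43461) = 6642522428104012/43461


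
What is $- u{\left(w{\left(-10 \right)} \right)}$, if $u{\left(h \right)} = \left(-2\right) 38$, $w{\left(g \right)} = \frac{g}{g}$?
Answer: $76$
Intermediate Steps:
$w{\left(g \right)} = 1$
$u{\left(h \right)} = -76$
$- u{\left(w{\left(-10 \right)} \right)} = \left(-1\right) \left(-76\right) = 76$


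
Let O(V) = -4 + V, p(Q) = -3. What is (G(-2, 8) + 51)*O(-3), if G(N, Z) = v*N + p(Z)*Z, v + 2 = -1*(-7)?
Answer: -119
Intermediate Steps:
v = 5 (v = -2 - 1*(-7) = -2 + 7 = 5)
G(N, Z) = -3*Z + 5*N (G(N, Z) = 5*N - 3*Z = -3*Z + 5*N)
(G(-2, 8) + 51)*O(-3) = ((-3*8 + 5*(-2)) + 51)*(-4 - 3) = ((-24 - 10) + 51)*(-7) = (-34 + 51)*(-7) = 17*(-7) = -119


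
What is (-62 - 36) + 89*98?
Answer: 8624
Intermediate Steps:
(-62 - 36) + 89*98 = -98 + 8722 = 8624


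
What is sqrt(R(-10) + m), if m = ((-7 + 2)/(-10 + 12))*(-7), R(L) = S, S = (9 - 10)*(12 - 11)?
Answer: sqrt(66)/2 ≈ 4.0620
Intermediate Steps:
S = -1 (S = -1*1 = -1)
R(L) = -1
m = 35/2 (m = -5/2*(-7) = 35/2 ≈ 17.500)
sqrt(R(-10) + m) = sqrt(-1 + 35/2) = sqrt(33/2) = sqrt(66)/2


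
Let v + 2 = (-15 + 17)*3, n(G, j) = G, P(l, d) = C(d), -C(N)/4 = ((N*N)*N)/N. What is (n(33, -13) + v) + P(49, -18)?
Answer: -1259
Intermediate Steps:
C(N) = -4*N² (C(N) = -4*(N*N)*N/N = -4*N²*N/N = -4*N³/N = -4*N²)
P(l, d) = -4*d²
v = 4 (v = -2 + (-15 + 17)*3 = -2 + 2*3 = -2 + 6 = 4)
(n(33, -13) + v) + P(49, -18) = (33 + 4) - 4*(-18)² = 37 - 4*324 = 37 - 1296 = -1259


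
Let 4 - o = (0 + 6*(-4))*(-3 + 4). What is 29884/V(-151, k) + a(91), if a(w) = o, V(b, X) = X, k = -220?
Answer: -5931/55 ≈ -107.84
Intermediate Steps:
o = 28 (o = 4 - (0 + 6*(-4))*(-3 + 4) = 4 - (0 - 24) = 4 - (-24) = 4 - 1*(-24) = 4 + 24 = 28)
a(w) = 28
29884/V(-151, k) + a(91) = 29884/(-220) + 28 = 29884*(-1/220) + 28 = -7471/55 + 28 = -5931/55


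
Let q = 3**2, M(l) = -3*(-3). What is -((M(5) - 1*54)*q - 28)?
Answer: 433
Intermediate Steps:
M(l) = 9
q = 9
-((M(5) - 1*54)*q - 28) = -((9 - 1*54)*9 - 28) = -((9 - 54)*9 - 28) = -(-45*9 - 28) = -(-405 - 28) = -1*(-433) = 433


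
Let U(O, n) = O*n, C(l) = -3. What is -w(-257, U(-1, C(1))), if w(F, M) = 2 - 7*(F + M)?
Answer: -1780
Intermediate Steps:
w(F, M) = 2 - 7*F - 7*M (w(F, M) = 2 + (-7*F - 7*M) = 2 - 7*F - 7*M)
-w(-257, U(-1, C(1))) = -(2 - 7*(-257) - (-7)*(-3)) = -(2 + 1799 - 7*3) = -(2 + 1799 - 21) = -1*1780 = -1780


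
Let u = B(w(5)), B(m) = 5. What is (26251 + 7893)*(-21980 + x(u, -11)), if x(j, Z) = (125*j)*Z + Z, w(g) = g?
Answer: -985600704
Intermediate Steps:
u = 5
x(j, Z) = Z + 125*Z*j (x(j, Z) = 125*Z*j + Z = Z + 125*Z*j)
(26251 + 7893)*(-21980 + x(u, -11)) = (26251 + 7893)*(-21980 - 11*(1 + 125*5)) = 34144*(-21980 - 11*(1 + 625)) = 34144*(-21980 - 11*626) = 34144*(-21980 - 6886) = 34144*(-28866) = -985600704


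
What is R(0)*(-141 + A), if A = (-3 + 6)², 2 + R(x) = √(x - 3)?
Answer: 264 - 132*I*√3 ≈ 264.0 - 228.63*I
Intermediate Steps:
R(x) = -2 + √(-3 + x) (R(x) = -2 + √(x - 3) = -2 + √(-3 + x))
A = 9 (A = 3² = 9)
R(0)*(-141 + A) = (-2 + √(-3 + 0))*(-141 + 9) = (-2 + √(-3))*(-132) = (-2 + I*√3)*(-132) = 264 - 132*I*√3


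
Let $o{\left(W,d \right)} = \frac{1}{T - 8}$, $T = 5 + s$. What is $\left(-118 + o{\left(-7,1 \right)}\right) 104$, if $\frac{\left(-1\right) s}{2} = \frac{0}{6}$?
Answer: $- \frac{36920}{3} \approx -12307.0$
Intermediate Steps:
$s = 0$ ($s = - 2 \cdot \frac{0}{6} = - 2 \cdot 0 \cdot \frac{1}{6} = \left(-2\right) 0 = 0$)
$T = 5$ ($T = 5 + 0 = 5$)
$o{\left(W,d \right)} = - \frac{1}{3}$ ($o{\left(W,d \right)} = \frac{1}{5 - 8} = \frac{1}{-3} = - \frac{1}{3}$)
$\left(-118 + o{\left(-7,1 \right)}\right) 104 = \left(-118 - \frac{1}{3}\right) 104 = \left(- \frac{355}{3}\right) 104 = - \frac{36920}{3}$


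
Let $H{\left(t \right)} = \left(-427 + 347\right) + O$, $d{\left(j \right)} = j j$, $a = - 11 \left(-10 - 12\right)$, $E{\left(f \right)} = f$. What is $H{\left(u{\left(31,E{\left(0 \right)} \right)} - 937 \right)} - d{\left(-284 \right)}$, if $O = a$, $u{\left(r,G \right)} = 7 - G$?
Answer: $-80494$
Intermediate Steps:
$a = 242$ ($a = \left(-11\right) \left(-22\right) = 242$)
$d{\left(j \right)} = j^{2}$
$O = 242$
$H{\left(t \right)} = 162$ ($H{\left(t \right)} = \left(-427 + 347\right) + 242 = -80 + 242 = 162$)
$H{\left(u{\left(31,E{\left(0 \right)} \right)} - 937 \right)} - d{\left(-284 \right)} = 162 - \left(-284\right)^{2} = 162 - 80656 = -80494$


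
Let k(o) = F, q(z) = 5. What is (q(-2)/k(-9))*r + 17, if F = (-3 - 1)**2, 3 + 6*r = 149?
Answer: 1181/48 ≈ 24.604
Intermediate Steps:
r = 73/3 (r = -1/2 + (1/6)*149 = -1/2 + 149/6 = 73/3 ≈ 24.333)
F = 16 (F = (-4)**2 = 16)
k(o) = 16
(q(-2)/k(-9))*r + 17 = (5/16)*(73/3) + 17 = 365/48 + 17 = 1181/48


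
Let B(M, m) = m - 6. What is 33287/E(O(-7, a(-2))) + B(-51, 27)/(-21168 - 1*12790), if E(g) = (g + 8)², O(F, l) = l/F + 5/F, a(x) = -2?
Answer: 55387578365/95388022 ≈ 580.66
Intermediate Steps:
O(F, l) = 5/F + l/F
E(g) = (8 + g)²
B(M, m) = -6 + m
33287/E(O(-7, a(-2))) + B(-51, 27)/(-21168 - 1*12790) = 33287/((8 + (5 - 2)/(-7))²) + (-6 + 27)/(-21168 - 1*12790) = 33287/((8 - ⅐*3)²) + 21/(-21168 - 12790) = 33287/((8 - 3/7)²) + 21/(-33958) = 33287/((53/7)²) + 21*(-1/33958) = 33287/(2809/49) - 21/33958 = 33287*(49/2809) - 21/33958 = 1631063/2809 - 21/33958 = 55387578365/95388022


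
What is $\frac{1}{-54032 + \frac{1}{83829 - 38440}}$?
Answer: $- \frac{45389}{2452458447} \approx -1.8508 \cdot 10^{-5}$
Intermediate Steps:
$\frac{1}{-54032 + \frac{1}{83829 - 38440}} = \frac{1}{-54032 + \frac{1}{45389}} = \frac{1}{- \frac{2452458447}{45389}} = - \frac{45389}{2452458447}$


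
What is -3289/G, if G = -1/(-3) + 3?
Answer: -9867/10 ≈ -986.70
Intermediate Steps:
G = 10/3 (G = -1*(-⅓) + 3 = ⅓ + 3 = 10/3 ≈ 3.3333)
-3289/G = -3289/(10/3) = (3/10)*(-3289) = -9867/10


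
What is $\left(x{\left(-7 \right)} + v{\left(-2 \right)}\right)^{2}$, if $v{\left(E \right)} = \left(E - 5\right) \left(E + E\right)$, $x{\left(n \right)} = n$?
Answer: $441$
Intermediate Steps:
$v{\left(E \right)} = 2 E \left(-5 + E\right)$ ($v{\left(E \right)} = \left(-5 + E\right) 2 E = 2 E \left(-5 + E\right)$)
$\left(x{\left(-7 \right)} + v{\left(-2 \right)}\right)^{2} = \left(-7 + 2 \left(-2\right) \left(-5 - 2\right)\right)^{2} = \left(-7 + 2 \left(-2\right) \left(-7\right)\right)^{2} = \left(-7 + 28\right)^{2} = 21^{2} = 441$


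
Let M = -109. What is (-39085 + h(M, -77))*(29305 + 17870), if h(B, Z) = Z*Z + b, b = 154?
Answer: -1556869350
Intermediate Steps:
h(B, Z) = 154 + Z² (h(B, Z) = Z*Z + 154 = Z² + 154 = 154 + Z²)
(-39085 + h(M, -77))*(29305 + 17870) = (-39085 + (154 + (-77)²))*(29305 + 17870) = (-39085 + (154 + 5929))*47175 = (-39085 + 6083)*47175 = -33002*47175 = -1556869350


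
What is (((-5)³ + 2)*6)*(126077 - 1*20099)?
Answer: -78211764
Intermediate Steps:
(((-5)³ + 2)*6)*(126077 - 1*20099) = ((-125 + 2)*6)*(126077 - 20099) = -123*6*105978 = -738*105978 = -78211764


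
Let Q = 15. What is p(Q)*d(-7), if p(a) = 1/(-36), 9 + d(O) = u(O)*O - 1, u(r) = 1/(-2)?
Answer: 13/72 ≈ 0.18056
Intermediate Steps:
u(r) = -½
d(O) = -10 - O/2 (d(O) = -9 + (-O/2 - 1) = -9 + (-1 - O/2) = -10 - O/2)
p(a) = -1/36
p(Q)*d(-7) = -(-10 - ½*(-7))/36 = -(-10 + 7/2)/36 = -1/36*(-13/2) = 13/72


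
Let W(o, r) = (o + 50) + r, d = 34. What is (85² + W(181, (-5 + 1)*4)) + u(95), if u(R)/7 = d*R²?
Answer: 2155390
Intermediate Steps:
W(o, r) = 50 + o + r (W(o, r) = (50 + o) + r = 50 + o + r)
u(R) = 238*R² (u(R) = 7*(34*R²) = 238*R²)
(85² + W(181, (-5 + 1)*4)) + u(95) = (85² + (50 + 181 + (-5 + 1)*4)) + 238*95² = (7225 + (50 + 181 - 4*4)) + 238*9025 = (7225 + (50 + 181 - 16)) + 2147950 = (7225 + 215) + 2147950 = 7440 + 2147950 = 2155390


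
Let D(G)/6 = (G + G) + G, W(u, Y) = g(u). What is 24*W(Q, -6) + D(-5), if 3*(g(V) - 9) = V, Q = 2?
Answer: 142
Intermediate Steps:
g(V) = 9 + V/3
W(u, Y) = 9 + u/3
D(G) = 18*G (D(G) = 6*((G + G) + G) = 6*(2*G + G) = 6*(3*G) = 18*G)
24*W(Q, -6) + D(-5) = 24*(9 + (⅓)*2) + 18*(-5) = 24*(9 + ⅔) - 90 = 24*(29/3) - 90 = 232 - 90 = 142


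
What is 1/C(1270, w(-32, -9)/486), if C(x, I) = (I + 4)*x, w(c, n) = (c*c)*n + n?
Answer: -27/513715 ≈ -5.2558e-5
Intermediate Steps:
w(c, n) = n + n*c**2 (w(c, n) = c**2*n + n = n*c**2 + n = n + n*c**2)
C(x, I) = x*(4 + I) (C(x, I) = (4 + I)*x = x*(4 + I))
1/C(1270, w(-32, -9)/486) = 1/(1270*(4 - 9*(1 + (-32)**2)/486)) = 1/(1270*(4 - 9*(1 + 1024)*(1/486))) = 1/(1270*(4 - 9*1025*(1/486))) = 1/(1270*(4 - 9225*1/486)) = 1/(1270*(4 - 1025/54)) = 1/(1270*(-809/54)) = 1/(-513715/27) = -27/513715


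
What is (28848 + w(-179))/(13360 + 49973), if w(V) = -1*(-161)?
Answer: 29009/63333 ≈ 0.45804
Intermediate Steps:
w(V) = 161
(28848 + w(-179))/(13360 + 49973) = (28848 + 161)/(13360 + 49973) = 29009/63333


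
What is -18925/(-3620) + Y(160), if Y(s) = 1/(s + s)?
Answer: 302981/57920 ≈ 5.2310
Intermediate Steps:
Y(s) = 1/(2*s)
-18925/(-3620) + Y(160) = -18925/(-3620) + (½)/160 = -18925*(-1/3620) + (½)*(1/160) = 3785/724 + 1/320 = 302981/57920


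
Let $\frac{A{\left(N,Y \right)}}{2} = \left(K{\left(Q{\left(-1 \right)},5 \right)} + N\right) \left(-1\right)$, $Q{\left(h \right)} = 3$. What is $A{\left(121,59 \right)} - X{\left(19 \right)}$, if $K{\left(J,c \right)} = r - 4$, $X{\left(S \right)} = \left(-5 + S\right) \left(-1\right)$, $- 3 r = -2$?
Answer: $- \frac{664}{3} \approx -221.33$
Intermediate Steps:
$r = \frac{2}{3}$ ($r = \left(- \frac{1}{3}\right) \left(-2\right) = \frac{2}{3} \approx 0.66667$)
$X{\left(S \right)} = 5 - S$
$K{\left(J,c \right)} = - \frac{10}{3}$ ($K{\left(J,c \right)} = \frac{2}{3} - 4 = - \frac{10}{3}$)
$A{\left(N,Y \right)} = \frac{20}{3} - 2 N$ ($A{\left(N,Y \right)} = 2 \left(- \frac{10}{3} + N\right) \left(-1\right) = 2 \left(\frac{10}{3} - N\right) = \frac{20}{3} - 2 N$)
$A{\left(121,59 \right)} - X{\left(19 \right)} = \left(\frac{20}{3} - 242\right) - \left(5 - 19\right) = - \frac{706}{3} - -14 = - \frac{706}{3} + 14 = - \frac{664}{3}$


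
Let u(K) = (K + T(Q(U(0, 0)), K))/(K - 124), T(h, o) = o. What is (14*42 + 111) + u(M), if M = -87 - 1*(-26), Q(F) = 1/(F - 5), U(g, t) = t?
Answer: 129437/185 ≈ 699.66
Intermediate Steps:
Q(F) = 1/(-5 + F)
M = -61 (M = -87 + 26 = -61)
u(K) = 2*K/(-124 + K) (u(K) = (K + K)/(K - 124) = (2*K)/(-124 + K) = 2*K/(-124 + K))
(14*42 + 111) + u(M) = (14*42 + 111) + 2*(-61)/(-124 - 61) = (588 + 111) + 2*(-61)/(-185) = 699 + 2*(-61)*(-1/185) = 699 + 122/185 = 129437/185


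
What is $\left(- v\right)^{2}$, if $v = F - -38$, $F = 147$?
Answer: $34225$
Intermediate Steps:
$v = 185$ ($v = 147 - -38 = 147 + 38 = 185$)
$\left(- v\right)^{2} = \left(\left(-1\right) 185\right)^{2} = \left(-185\right)^{2} = 34225$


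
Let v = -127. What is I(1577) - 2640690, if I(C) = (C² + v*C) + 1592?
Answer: -352448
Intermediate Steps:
I(C) = 1592 + C² - 127*C (I(C) = (C² - 127*C) + 1592 = 1592 + C² - 127*C)
I(1577) - 2640690 = (1592 + 1577² - 127*1577) - 2640690 = (1592 + 2486929 - 200279) - 2640690 = 2288242 - 2640690 = -352448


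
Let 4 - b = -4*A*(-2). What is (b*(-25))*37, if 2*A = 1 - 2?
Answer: -7400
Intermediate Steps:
A = -½ (A = (1 - 2)/2 = (½)*(-1) = -½ ≈ -0.50000)
b = 8 (b = 4 - (-4*(-½))*(-2) = 4 - 2*(-2) = 4 - 1*(-4) = 4 + 4 = 8)
(b*(-25))*37 = (8*(-25))*37 = -200*37 = -7400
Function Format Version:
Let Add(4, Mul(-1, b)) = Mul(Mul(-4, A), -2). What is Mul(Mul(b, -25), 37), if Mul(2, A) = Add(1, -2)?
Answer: -7400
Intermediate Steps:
A = Rational(-1, 2) (A = Mul(Rational(1, 2), Add(1, -2)) = Mul(Rational(1, 2), -1) = Rational(-1, 2) ≈ -0.50000)
b = 8 (b = Add(4, Mul(-1, Mul(Mul(-4, Rational(-1, 2)), -2))) = Add(4, Mul(-1, Mul(2, -2))) = Add(4, Mul(-1, -4)) = Add(4, 4) = 8)
Mul(Mul(b, -25), 37) = Mul(Mul(8, -25), 37) = Mul(-200, 37) = -7400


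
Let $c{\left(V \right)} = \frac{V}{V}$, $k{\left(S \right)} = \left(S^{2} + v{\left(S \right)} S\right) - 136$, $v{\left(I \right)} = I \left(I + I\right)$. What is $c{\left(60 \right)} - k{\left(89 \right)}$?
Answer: $-1417722$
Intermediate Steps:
$v{\left(I \right)} = 2 I^{2}$ ($v{\left(I \right)} = I 2 I = 2 I^{2}$)
$k{\left(S \right)} = -136 + S^{2} + 2 S^{3}$ ($k{\left(S \right)} = \left(S^{2} + 2 S^{2} S\right) - 136 = \left(S^{2} + 2 S^{3}\right) - 136 = -136 + S^{2} + 2 S^{3}$)
$c{\left(V \right)} = 1$
$c{\left(60 \right)} - k{\left(89 \right)} = 1 - \left(-136 + 89^{2} + 2 \cdot 89^{3}\right) = 1 - \left(-136 + 7921 + 2 \cdot 704969\right) = 1 - \left(-136 + 7921 + 1409938\right) = 1 - 1417723 = -1417722$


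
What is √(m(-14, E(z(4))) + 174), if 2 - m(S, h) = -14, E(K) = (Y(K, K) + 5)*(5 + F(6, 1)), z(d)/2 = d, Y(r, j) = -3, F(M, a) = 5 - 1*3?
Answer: √190 ≈ 13.784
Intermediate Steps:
F(M, a) = 2 (F(M, a) = 5 - 3 = 2)
z(d) = 2*d
E(K) = 14 (E(K) = (-3 + 5)*(5 + 2) = 2*7 = 14)
m(S, h) = 16 (m(S, h) = 2 - 1*(-14) = 2 + 14 = 16)
√(m(-14, E(z(4))) + 174) = √(16 + 174) = √190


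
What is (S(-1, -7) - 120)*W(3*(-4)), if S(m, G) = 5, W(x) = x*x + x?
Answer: -15180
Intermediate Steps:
W(x) = x + x² (W(x) = x² + x = x + x²)
(S(-1, -7) - 120)*W(3*(-4)) = (5 - 120)*((3*(-4))*(1 + 3*(-4))) = -(-1380)*(1 - 12) = -(-1380)*(-11) = -115*132 = -15180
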